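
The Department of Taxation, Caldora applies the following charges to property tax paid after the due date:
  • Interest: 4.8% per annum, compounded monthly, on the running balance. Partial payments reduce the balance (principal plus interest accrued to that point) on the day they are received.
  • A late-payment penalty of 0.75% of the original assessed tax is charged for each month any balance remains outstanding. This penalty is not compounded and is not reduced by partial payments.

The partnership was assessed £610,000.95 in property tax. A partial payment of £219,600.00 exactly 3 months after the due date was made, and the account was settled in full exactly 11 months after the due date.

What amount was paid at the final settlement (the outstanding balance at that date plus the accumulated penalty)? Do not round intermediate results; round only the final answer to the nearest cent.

Monthly rate = 4.8% ÷ 12 = 0.4%
Balance at month 3: £610,000.9500 × (1 + 0.004)^3 = £617,350.2805…
After £219,600.00 payment: £617,350.2805… − £219,600.00 = £397,750.2805…
Balance at month 11: £397,750.2805… × (1 + 0.004)^8 = £410,657.9143…
Penalty: 11 × 0.75% × £610,000.95 = £50,325.08…
Final settlement = outstanding balance + penalty = £410,657.9143… + £50,325.08… = £460,982.99

£460,982.99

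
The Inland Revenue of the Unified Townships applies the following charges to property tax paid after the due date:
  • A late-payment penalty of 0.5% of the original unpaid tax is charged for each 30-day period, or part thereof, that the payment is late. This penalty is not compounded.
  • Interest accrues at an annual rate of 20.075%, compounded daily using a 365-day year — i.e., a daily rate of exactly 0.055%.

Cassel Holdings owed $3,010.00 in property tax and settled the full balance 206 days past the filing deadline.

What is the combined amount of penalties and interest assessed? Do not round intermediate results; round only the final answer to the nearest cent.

$466.35

Penalty periods: ⌈206/30⌉ = 7; penalty = 7 × 0.5% × $3,010.00 = $105.35
Interest: $3,010.00 × ((1 + 0.00055)^206 − 1) = $3,010.00 × 0.11993299… = $360.9983…
Penalties + interest = $105.3500 + $360.9983… = $466.35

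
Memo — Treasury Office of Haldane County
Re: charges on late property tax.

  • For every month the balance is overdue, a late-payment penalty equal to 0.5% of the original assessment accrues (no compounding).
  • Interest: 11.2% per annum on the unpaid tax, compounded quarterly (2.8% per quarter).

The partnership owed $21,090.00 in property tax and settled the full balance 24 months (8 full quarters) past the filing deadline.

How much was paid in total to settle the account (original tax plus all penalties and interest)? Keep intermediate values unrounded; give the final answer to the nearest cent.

$28,834.78

Late-payment penalty: 24 × 0.5% × $21,090.00 = $2,530.80
Interest: $21,090.00 × ((1 + 0.028)^8 − 1) = $21,090.00 × 0.2472253… = $5,213.9819…
Total = $21,090.00 + $2,530.8000 + $5,213.9819… = $28,834.78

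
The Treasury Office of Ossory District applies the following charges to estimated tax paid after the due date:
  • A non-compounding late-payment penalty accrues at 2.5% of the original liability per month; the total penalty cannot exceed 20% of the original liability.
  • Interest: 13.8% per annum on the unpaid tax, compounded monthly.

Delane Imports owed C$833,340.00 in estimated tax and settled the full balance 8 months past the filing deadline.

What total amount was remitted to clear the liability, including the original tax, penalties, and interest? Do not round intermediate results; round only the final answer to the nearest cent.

Penalty (uncapped): 8 × 2.5% × C$833,340.00 = C$166,668.00; cap = 20% × C$833,340.00 = C$166,668.00 → penalty = C$166,668.00
Interest (13.8%/yr ÷ 12 = 1.15%/month): C$833,340.00 × ((1 + 0.0115)^8 − 1) = C$79,825.1425…
Total = C$833,340.00 + C$166,668.0000 + C$79,825.1425… = C$1,079,833.14

C$1,079,833.14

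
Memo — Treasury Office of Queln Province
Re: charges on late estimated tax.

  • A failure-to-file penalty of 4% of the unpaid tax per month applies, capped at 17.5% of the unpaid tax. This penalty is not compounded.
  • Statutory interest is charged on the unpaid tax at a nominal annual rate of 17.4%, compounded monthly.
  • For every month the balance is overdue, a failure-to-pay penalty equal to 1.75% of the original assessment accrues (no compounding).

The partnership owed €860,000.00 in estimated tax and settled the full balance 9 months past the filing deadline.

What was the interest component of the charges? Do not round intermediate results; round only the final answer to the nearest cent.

€118,964.43

Interest (17.4%/yr ÷ 12 = 1.45%/month): €860,000.00 × ((1 + 0.0145)^9 − 1) = €118,964.4329…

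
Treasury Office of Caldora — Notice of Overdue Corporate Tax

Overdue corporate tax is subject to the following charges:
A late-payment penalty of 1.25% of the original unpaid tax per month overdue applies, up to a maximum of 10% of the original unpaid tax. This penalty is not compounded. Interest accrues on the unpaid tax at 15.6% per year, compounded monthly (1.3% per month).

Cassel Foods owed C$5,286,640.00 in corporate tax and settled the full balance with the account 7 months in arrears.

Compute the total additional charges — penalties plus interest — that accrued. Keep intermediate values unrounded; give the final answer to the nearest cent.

Penalty: 7 × 1.25% × C$5,286,640.00 = C$462,581.00 (below the 10% cap of C$528,664.00)
Interest: C$5,286,640.00 × ((1 + 0.013)^7 − 1) = C$5,286,640.00 × 0.0946269… = C$500,258.3677…
Penalties + interest = C$462,581.0000 + C$500,258.3677… = C$962,839.37

C$962,839.37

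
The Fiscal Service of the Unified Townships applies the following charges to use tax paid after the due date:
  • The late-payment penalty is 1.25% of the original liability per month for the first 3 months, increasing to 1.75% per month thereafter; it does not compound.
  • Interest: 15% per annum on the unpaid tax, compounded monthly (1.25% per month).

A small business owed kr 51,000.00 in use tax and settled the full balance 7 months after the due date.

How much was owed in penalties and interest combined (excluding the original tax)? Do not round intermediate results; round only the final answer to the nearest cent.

kr 10,115.87

Penalty, months 1–3: 3 × 1.25% × kr 51,000.00 = kr 1,912.50
Penalty, months 4–7: 4 × 1.75% × kr 51,000.00 = kr 3,570.00
Interest: kr 51,000.00 × ((1 + 0.0125)^7 − 1) = kr 51,000.00 × 0.0908505… = kr 4,633.3740…
Penalties + interest = kr 5,482.5000 + kr 4,633.3740… = kr 10,115.87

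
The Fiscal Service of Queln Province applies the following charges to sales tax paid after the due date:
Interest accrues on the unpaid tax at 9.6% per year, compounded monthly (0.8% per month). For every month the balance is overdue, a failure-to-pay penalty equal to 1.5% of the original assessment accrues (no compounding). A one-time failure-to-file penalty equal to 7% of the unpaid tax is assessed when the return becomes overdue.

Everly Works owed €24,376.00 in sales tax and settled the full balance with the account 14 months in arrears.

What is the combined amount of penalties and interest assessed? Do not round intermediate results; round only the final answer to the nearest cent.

Failure-to-file penalty: 7% × €24,376.00 = €1,706.32
Failure-to-pay penalty = 1.5% × €24,376.00 × 14 mo = €5,118.96
Interest: €24,376.00 × ((1 + 0.008)^14 − 1) = €24,376.00 × 0.1180145… = €2,876.7223…
Penalties + interest = €6,825.2800 + €2,876.7223… = €9,702.00

€9,702.00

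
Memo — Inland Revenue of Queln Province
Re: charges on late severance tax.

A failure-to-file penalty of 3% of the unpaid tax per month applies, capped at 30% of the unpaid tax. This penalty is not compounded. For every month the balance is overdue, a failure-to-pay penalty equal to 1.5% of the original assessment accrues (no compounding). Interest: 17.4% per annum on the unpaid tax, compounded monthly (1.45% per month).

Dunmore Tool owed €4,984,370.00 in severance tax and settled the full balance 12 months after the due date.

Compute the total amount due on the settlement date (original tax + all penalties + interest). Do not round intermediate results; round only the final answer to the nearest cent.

Failure-to-file: 12 × 3% × €4,984,370.00 = €1,794,373.20, capped at 30% × €4,984,370.00 = €1,495,311.00
Failure-to-pay penalty = 1.5% × €4,984,370.00 × 12 mo = €897,186.60
Interest: €4,984,370.00 × ((1 + 0.0145)^12 − 1) = €4,984,370.00 × 0.1885696… = €939,900.6340…
Total = €4,984,370.00 + €2,392,497.6000 + €939,900.6340… = €8,316,768.23

€8,316,768.23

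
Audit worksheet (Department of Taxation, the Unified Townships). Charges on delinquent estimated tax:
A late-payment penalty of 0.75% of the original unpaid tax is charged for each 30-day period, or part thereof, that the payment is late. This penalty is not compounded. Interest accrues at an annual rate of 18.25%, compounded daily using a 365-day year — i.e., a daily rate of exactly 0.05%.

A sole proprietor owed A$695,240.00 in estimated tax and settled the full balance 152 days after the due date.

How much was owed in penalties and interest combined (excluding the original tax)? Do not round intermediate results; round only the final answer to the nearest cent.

Penalty periods: ⌈152/30⌉ = 6; penalty = 6 × 0.75% × A$695,240.00 = A$31,285.80
Interest: A$695,240.00 × ((1 + 0.0005)^152 − 1) = A$695,240.00 × 0.07894208… = A$54,883.6923…
Penalties + interest = A$31,285.8000 + A$54,883.6923… = A$86,169.49

A$86,169.49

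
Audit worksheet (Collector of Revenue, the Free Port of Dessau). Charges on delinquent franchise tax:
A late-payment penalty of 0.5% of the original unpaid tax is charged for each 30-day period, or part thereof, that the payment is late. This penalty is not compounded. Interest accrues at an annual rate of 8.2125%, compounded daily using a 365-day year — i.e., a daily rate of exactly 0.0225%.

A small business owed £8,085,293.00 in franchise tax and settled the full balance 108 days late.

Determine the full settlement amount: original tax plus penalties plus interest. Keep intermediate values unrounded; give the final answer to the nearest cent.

Penalty periods: ⌈108/30⌉ = 4; penalty = 4 × 0.5% × £8,085,293.00 = £161,705.86
Interest: £8,085,293.00 × ((1 + 0.000225)^108 − 1) = £8,085,293.00 × 0.02459485… = £198,856.5727…
Total = £8,085,293.00 + £161,705.8600 + £198,856.5727… = £8,445,855.43

£8,445,855.43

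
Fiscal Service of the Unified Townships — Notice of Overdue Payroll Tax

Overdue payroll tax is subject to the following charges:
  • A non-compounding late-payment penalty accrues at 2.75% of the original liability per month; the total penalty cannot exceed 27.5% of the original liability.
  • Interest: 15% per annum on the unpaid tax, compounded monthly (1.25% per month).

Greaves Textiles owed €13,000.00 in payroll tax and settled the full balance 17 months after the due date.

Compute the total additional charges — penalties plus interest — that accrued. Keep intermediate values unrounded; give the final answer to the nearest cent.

€6,631.80

Penalty (uncapped): 17 × 2.75% × €13,000.00 = €6,077.50; cap = 27.5% × €13,000.00 = €3,575.00 → penalty = €3,575.00
Interest: €13,000.00 × ((1 + 0.0125)^17 − 1) = €13,000.00 × 0.2351382… = €3,056.7962…
Penalties + interest = €3,575.0000 + €3,056.7962… = €6,631.80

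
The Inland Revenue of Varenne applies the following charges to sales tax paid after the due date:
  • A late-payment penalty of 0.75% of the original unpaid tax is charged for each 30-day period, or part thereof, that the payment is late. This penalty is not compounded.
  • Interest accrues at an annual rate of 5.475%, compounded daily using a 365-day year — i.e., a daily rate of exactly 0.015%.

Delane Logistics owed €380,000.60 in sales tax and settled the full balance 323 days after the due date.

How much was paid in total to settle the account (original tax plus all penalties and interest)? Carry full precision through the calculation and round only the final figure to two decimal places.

Penalty periods: ⌈323/30⌉ = 11; penalty = 11 × 0.75% × €380,000.60 = €31,350.05…
Interest: €380,000.60 × ((1 + 0.00015)^323 − 1) = €380,000.60 × 0.04963907… = €18,862.8781…
Total = €380,000.60 + €31,350.0495 + €18,862.8781… = €430,213.53

€430,213.53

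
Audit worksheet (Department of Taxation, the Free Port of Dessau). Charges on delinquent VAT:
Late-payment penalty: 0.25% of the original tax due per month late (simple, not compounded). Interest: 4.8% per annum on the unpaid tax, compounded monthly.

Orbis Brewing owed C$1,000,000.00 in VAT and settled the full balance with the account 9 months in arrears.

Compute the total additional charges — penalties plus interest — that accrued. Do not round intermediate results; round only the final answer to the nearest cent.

C$59,081.41

Late-payment penalty = 0.25% × C$1,000,000.00 × 9 mo = C$22,500.00
Interest (4.8%/yr ÷ 12 = 0.4%/month): C$1,000,000.00 × ((1 + 0.004)^9 − 1) = C$36,581.4084…
Penalties + interest = C$22,500.0000 + C$36,581.4084… = C$59,081.41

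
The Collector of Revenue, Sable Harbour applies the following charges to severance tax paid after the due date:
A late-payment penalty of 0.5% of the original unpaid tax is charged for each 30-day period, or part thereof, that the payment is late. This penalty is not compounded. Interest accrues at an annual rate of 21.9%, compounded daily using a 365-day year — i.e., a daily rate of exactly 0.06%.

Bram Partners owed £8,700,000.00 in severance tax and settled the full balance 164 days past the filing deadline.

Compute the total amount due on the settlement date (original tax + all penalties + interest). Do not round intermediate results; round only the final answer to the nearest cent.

Penalty periods: ⌈164/30⌉ = 6; penalty = 6 × 0.5% × £8,700,000.00 = £261,000.00
Interest: £8,700,000.00 × ((1 + 0.0006)^164 − 1) = £8,700,000.00 × 0.10337150… = £899,332.0455…
Total = £8,700,000.00 + £261,000.0000 + £899,332.0455… = £9,860,332.05

£9,860,332.05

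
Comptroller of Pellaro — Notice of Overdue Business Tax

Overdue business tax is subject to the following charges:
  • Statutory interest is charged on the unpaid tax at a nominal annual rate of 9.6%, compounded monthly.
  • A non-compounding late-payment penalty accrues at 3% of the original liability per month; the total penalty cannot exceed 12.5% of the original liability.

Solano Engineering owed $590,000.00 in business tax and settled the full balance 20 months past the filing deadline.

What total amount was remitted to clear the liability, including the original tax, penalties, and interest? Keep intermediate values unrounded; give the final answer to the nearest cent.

Penalty (uncapped): 20 × 3% × $590,000.00 = $354,000.00; cap = 12.5% × $590,000.00 = $73,750.00 → penalty = $73,750.00
Interest (9.6%/yr ÷ 12 = 0.8%/month): $590,000.00 × ((1 + 0.008)^20 − 1) = $101,930.7857…
Total = $590,000.00 + $73,750.0000 + $101,930.7857… = $765,680.79

$765,680.79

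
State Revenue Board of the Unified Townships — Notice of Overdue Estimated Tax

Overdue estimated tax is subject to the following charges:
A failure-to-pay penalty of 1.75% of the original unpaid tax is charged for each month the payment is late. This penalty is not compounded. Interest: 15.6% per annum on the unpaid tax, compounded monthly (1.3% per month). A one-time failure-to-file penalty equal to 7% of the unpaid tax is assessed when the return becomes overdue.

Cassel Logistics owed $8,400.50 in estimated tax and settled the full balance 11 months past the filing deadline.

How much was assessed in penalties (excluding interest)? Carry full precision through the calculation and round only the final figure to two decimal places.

Failure-to-file penalty: 7% × $8,400.50 = $588.04…
Failure-to-pay penalty = 1.75% × $8,400.50 × 11 mo = $1,617.10…
Total penalty = $588.04… + $1,617.10… = $2,205.13

$2,205.13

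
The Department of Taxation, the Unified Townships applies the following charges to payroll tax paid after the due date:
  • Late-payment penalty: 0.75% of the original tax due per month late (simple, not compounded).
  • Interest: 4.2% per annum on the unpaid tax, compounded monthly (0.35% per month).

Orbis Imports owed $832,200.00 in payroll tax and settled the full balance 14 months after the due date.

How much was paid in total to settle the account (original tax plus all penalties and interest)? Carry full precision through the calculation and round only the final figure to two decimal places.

Late-payment penalty = 0.75% × $832,200.00 × 14 mo = $87,381.00
Interest: $832,200.00 × ((1 + 0.0035)^14 − 1) = $832,200.00 × 0.0501305… = $41,718.6086…
Total = $832,200.00 + $87,381.0000 + $41,718.6086… = $961,299.61

$961,299.61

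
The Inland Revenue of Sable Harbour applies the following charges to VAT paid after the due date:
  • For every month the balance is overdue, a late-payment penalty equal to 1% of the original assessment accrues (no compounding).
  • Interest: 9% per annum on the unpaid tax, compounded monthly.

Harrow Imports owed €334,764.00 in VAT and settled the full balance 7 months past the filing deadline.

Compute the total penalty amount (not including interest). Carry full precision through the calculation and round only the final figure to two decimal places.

€23,433.48

Late-payment penalty = 1% × €334,764.00 × 7 mo = €23,433.48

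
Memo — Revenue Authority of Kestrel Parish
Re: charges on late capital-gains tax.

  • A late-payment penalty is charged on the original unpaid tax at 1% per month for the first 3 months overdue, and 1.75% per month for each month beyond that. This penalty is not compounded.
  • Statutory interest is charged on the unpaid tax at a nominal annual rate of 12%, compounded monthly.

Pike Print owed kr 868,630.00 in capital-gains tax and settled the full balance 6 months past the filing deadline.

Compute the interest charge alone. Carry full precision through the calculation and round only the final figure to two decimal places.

Interest (12%/yr ÷ 12 = 1%/month): kr 868,630.00 × ((1 + 0.01)^6 − 1) = kr 53,438.2484…

kr 53,438.25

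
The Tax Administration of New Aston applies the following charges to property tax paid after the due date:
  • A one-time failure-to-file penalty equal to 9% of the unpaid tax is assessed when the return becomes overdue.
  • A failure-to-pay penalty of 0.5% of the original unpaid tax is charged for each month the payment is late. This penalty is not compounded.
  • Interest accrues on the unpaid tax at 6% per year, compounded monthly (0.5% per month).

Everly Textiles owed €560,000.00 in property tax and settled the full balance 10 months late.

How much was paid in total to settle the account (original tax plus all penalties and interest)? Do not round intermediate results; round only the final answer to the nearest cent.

€667,038.47

Failure-to-file penalty: 9% × €560,000.00 = €50,400.00
Failure-to-pay penalty: 10 × 0.5% × €560,000.00 = €28,000.00
Interest: €560,000.00 × ((1 + 0.005)^10 − 1) = €560,000.00 × 0.0511401… = €28,638.4739…
Total = €560,000.00 + €78,400.0000 + €28,638.4739… = €667,038.47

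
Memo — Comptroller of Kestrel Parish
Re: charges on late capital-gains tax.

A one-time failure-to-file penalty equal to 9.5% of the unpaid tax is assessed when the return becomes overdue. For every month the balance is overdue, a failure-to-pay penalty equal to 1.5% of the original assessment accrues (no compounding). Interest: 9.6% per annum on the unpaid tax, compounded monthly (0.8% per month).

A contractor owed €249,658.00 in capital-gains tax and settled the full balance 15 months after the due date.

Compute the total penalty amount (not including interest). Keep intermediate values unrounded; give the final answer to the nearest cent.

€79,890.56

Failure-to-file penalty: 9.5% × €249,658.00 = €23,717.51
Failure-to-pay penalty = 1.5% × €249,658.00 × 15 mo = €56,173.05
Total penalty = €23,717.51 + €56,173.05 = €79,890.56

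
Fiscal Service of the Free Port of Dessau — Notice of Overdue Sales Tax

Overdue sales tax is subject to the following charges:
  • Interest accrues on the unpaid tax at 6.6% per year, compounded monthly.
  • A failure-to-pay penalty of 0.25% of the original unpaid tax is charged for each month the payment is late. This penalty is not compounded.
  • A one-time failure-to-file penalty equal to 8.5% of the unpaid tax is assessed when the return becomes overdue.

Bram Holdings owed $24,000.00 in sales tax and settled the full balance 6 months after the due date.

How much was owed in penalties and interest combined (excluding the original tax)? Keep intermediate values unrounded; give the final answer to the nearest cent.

$3,202.97

Failure-to-file penalty: 8.5% × $24,000.00 = $2,040.00
Failure-to-pay penalty = 0.25% × $24,000.00 × 6 mo = $360.00
Interest (6.6%/yr ÷ 12 = 0.55%/month): $24,000.00 × ((1 + 0.0055)^6 − 1) = $802.9702…
Penalties + interest = $2,400.0000 + $802.9702… = $3,202.97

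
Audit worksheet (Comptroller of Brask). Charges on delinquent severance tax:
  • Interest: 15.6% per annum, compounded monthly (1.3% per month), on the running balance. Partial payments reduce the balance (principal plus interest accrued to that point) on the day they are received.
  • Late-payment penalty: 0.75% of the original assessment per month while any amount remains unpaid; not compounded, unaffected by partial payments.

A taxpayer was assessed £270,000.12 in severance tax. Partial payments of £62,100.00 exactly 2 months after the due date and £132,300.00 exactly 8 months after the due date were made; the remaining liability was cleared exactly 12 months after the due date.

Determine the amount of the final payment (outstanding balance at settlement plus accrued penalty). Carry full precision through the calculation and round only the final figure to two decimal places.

£129,589.19

Balance at month 2: £270,000.1200 × (1 + 0.013)^2 = £277,065.7531…
After £62,100.00 payment: £277,065.7531… − £62,100.00 = £214,965.7531…
Balance at month 8: £214,965.7531… × (1 + 0.013)^6 = £232,287.5582…
After £132,300.00 payment: £232,287.5582… − £132,300.00 = £99,987.5582…
Balance at month 12: £99,987.5582… × (1 + 0.013)^4 = £105,289.1802…
Penalty: 12 × 0.75% × £270,000.12 = £24,300.01…
Final settlement = outstanding balance + penalty = £105,289.1802… + £24,300.01… = £129,589.19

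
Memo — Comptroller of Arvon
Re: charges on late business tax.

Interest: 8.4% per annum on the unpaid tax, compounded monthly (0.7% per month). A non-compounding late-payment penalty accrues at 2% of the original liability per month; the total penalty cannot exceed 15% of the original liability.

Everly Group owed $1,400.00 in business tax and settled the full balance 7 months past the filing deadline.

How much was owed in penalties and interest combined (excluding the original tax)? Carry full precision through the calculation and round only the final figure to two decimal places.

$266.06

Penalty: 7 × 2% × $1,400.00 = $196.00 (below the 15% cap of $210.00)
Interest: $1,400.00 × ((1 + 0.007)^7 − 1) = $1,400.00 × 0.0500411… = $70.0575…
Penalties + interest = $196.0000 + $70.0575… = $266.06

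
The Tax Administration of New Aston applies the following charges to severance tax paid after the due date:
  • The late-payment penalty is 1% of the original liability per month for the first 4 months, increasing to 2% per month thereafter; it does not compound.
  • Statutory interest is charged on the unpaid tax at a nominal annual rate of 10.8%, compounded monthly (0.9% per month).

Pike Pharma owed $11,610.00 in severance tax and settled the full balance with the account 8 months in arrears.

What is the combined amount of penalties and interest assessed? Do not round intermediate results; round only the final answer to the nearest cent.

Penalty, months 1–4: 4 × 1% × $11,610.00 = $464.40
Penalty, months 5–8: 4 × 2% × $11,610.00 = $928.80
Interest: $11,610.00 × ((1 + 0.009)^8 − 1) = $11,610.00 × 0.0743093… = $862.7308…
Penalties + interest = $1,393.2000 + $862.7308… = $2,255.93

$2,255.93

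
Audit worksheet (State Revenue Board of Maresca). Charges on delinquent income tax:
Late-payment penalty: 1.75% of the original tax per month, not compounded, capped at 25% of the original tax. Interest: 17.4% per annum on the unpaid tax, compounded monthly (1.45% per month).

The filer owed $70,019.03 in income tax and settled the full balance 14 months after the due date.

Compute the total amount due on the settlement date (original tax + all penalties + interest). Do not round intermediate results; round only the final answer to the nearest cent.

Penalty: 14 × 1.75% × $70,019.03 = $17,154.66… (below the 25% cap of $17,504.76…)
Interest: $70,019.03 × ((1 + 0.0145)^14 − 1) = $70,019.03 × 0.2232880… = $15,634.4099…
Total = $70,019.03 + $17,154.6624… + $15,634.4099… = $102,808.10

$102,808.10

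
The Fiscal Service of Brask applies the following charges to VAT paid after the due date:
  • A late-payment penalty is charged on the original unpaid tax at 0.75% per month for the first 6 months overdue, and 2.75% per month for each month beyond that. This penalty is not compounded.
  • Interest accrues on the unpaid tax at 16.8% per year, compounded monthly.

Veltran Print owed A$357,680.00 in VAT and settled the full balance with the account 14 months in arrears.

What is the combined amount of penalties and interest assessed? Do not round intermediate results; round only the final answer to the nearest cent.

A$171,641.46

Penalty, months 1–6: 6 × 0.75% × A$357,680.00 = A$16,095.60
Penalty, months 7–14: 8 × 2.75% × A$357,680.00 = A$78,689.60
Interest (16.8%/yr ÷ 12 = 1.4%/month): A$357,680.00 × ((1 + 0.014)^14 − 1) = A$76,856.2647…
Penalties + interest = A$94,785.2000 + A$76,856.2647… = A$171,641.46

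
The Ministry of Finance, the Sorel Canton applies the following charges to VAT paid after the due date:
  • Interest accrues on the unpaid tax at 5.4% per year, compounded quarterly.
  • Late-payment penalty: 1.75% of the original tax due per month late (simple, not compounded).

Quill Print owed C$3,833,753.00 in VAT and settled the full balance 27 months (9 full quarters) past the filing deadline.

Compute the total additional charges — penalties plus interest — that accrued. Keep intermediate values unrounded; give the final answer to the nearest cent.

C$2,303,211.13

Late-payment penalty: 27 × 1.75% × C$3,833,753.00 = C$1,811,448.29…
Interest (5.4%/yr ÷ 4 = 1.35%/quarter): C$3,833,753.00 × ((1 + 0.0135)^9 − 1) = C$491,762.8336…
Penalties + interest = C$1,811,448.2925 + C$491,762.8336… = C$2,303,211.13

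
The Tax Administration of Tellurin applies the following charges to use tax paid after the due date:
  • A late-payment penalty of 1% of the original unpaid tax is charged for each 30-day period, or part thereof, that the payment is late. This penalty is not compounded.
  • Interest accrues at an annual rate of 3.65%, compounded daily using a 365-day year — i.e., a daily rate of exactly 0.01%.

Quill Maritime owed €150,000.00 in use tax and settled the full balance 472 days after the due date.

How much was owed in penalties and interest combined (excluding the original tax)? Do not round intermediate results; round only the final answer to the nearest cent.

€31,249.38

Penalty periods: ⌈472/30⌉ = 16; penalty = 16 × 1% × €150,000.00 = €24,000.00
Interest: €150,000.00 × ((1 + 0.0001)^472 − 1) = €150,000.00 × 0.04832918… = €7,249.3771…
Penalties + interest = €24,000.0000 + €7,249.3771… = €31,249.38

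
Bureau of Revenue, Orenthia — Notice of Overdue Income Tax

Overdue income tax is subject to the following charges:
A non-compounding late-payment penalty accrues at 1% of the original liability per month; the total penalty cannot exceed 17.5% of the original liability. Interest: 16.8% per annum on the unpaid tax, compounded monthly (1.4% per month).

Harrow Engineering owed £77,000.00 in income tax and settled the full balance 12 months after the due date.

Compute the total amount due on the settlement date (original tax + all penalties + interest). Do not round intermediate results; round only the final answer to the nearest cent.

Penalty: 12 × 1% × £77,000.00 = £9,240.00 (below the 17.5% cap of £13,475.00)
Interest: £77,000.00 × ((1 + 0.014)^12 − 1) = £77,000.00 × 0.1815591… = £13,980.0529…
Total = £77,000.00 + £9,240.0000 + £13,980.0529… = £100,220.05

£100,220.05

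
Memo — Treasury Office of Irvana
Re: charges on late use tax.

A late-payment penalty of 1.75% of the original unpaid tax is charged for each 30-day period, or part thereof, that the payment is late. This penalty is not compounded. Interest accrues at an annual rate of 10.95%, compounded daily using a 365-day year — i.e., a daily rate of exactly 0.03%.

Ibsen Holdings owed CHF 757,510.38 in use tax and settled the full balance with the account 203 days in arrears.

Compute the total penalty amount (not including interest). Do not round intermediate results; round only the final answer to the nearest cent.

CHF 92,795.02

Penalty periods: ⌈203/30⌉ = 7; penalty = 7 × 1.75% × CHF 757,510.38 = CHF 92,795.02…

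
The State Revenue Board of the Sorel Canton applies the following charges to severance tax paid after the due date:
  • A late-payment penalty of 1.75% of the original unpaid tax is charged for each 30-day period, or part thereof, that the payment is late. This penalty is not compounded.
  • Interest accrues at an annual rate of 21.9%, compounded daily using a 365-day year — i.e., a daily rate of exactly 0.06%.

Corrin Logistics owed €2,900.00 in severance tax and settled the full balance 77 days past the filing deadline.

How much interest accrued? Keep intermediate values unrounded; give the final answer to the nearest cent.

Interest: €2,900.00 × ((1 + 0.0006)^77 − 1) = €2,900.00 × 0.04726934… = €137.0811…

€137.08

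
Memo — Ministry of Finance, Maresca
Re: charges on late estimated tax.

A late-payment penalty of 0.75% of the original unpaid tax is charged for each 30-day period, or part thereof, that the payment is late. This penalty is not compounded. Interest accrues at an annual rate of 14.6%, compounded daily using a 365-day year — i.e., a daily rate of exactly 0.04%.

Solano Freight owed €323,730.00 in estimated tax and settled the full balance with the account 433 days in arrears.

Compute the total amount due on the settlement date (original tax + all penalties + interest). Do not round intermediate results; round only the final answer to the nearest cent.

Penalty periods: ⌈433/30⌉ = 15; penalty = 15 × 0.75% × €323,730.00 = €36,419.63…
Interest: €323,730.00 × ((1 + 0.0004)^433 − 1) = €323,730.00 × 0.18906272… = €61,205.2754…
Total = €323,730.00 + €36,419.6250 + €61,205.2754… = €421,354.90

€421,354.90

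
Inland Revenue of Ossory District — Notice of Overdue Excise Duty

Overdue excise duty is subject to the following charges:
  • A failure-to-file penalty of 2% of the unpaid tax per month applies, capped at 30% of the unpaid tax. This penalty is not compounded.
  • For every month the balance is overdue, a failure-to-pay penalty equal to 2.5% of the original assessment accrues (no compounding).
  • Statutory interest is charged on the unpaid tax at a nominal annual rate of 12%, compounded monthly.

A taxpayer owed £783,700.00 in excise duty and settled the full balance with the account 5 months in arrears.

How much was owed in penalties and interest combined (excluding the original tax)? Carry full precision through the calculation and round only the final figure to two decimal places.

£216,309.08

Failure-to-file: 5 × 2% × £783,700.00 = £78,370.00 (under the 30% cap)
Failure-to-pay penalty = 2.5% × £783,700.00 × 5 mo = £97,962.50
Interest (12%/yr ÷ 12 = 1%/month): £783,700.00 × ((1 + 0.01)^5 − 1) = £39,976.5763…
Penalties + interest = £176,332.5000 + £39,976.5763… = £216,309.08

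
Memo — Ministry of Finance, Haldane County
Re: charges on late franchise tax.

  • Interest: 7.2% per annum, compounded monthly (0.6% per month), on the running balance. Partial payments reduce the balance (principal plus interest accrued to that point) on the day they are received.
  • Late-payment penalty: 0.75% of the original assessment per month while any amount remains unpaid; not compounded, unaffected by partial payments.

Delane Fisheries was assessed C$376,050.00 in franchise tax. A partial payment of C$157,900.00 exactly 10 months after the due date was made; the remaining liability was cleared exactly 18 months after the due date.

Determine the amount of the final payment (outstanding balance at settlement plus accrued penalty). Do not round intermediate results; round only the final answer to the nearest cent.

Balance at month 10: C$376,050.0000 × (1 + 0.006)^10 = C$399,232.0513…
After C$157,900.00 payment: C$399,232.0513… − C$157,900.00 = C$241,332.0513…
Balance at month 18: C$241,332.0513… × (1 + 0.006)^8 = C$253,162.1936…
Penalty: 18 × 0.75% × C$376,050.00 = C$50,766.75
Final settlement = outstanding balance + penalty = C$253,162.1936… + C$50,766.75 = C$303,928.94

C$303,928.94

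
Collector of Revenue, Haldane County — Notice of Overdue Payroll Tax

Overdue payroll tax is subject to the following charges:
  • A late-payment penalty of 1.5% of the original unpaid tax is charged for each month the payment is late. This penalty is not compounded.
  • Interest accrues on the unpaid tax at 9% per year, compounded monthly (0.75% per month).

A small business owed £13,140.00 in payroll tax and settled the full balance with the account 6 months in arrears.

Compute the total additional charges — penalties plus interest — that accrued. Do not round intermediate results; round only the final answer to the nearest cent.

Late-payment penalty: 6 × 1.5% × £13,140.00 = £1,182.60
Interest: £13,140.00 × ((1 + 0.0075)^6 − 1) = £13,140.00 × 0.0458522… = £602.4984…
Penalties + interest = £1,182.6000 + £602.4984… = £1,785.10

£1,785.10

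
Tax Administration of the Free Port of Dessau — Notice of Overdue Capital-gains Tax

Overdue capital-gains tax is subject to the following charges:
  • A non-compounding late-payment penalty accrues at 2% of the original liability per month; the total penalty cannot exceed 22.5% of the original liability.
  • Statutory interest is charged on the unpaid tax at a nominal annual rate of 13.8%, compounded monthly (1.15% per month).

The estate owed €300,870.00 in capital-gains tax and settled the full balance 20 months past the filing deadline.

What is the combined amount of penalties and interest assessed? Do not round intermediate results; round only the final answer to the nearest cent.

€145,004.07

Penalty (uncapped): 20 × 2% × €300,870.00 = €120,348.00; cap = 22.5% × €300,870.00 = €67,695.75 → penalty = €67,695.75
Interest: €300,870.00 × ((1 + 0.0115)^20 − 1) = €300,870.00 × 0.2569492… = €77,308.3199…
Penalties + interest = €67,695.7500 + €77,308.3199… = €145,004.07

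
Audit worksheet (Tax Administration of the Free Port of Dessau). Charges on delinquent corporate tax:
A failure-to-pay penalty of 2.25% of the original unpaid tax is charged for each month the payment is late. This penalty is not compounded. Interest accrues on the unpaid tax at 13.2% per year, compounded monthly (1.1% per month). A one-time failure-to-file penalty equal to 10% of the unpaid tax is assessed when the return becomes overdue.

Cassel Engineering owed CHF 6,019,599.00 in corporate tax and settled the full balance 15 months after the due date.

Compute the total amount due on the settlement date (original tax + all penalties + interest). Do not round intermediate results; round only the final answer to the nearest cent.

CHF 9,726,655.17

Failure-to-file penalty: 10% × CHF 6,019,599.00 = CHF 601,959.90
Failure-to-pay penalty: 15 × 2.25% × CHF 6,019,599.00 = CHF 2,031,614.66…
Interest: CHF 6,019,599.00 × ((1 + 0.011)^15 − 1) = CHF 6,019,599.00 × 0.1783311… = CHF 1,073,481.6065…
Total = CHF 6,019,599.00 + CHF 2,633,574.5625 + CHF 1,073,481.6065… = CHF 9,726,655.17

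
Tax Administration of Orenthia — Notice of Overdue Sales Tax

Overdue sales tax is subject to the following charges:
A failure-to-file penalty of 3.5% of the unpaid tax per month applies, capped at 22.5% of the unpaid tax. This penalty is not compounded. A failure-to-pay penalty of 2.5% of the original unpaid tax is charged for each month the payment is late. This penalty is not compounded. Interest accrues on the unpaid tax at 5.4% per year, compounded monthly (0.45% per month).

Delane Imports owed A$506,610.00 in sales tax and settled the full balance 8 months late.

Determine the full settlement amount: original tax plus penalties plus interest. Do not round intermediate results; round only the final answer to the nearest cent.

Failure-to-file: 8 × 3.5% × A$506,610.00 = A$141,850.80, capped at 22.5% × A$506,610.00 = A$113,987.25
Failure-to-pay penalty: 8 × 2.5% × A$506,610.00 = A$101,322.00
Interest: A$506,610.00 × ((1 + 0.0045)^8 − 1) = A$506,610.00 × 0.0365721… = A$18,527.8077…
Total = A$506,610.00 + A$215,309.2500 + A$18,527.8077… = A$740,447.06

A$740,447.06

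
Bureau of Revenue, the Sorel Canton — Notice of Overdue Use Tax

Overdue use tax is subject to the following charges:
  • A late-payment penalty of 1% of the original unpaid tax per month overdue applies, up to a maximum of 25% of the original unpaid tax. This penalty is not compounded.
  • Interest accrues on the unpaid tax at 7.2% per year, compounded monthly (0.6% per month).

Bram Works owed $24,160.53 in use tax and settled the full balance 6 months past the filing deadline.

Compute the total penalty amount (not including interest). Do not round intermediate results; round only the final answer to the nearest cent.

Penalty: 6 × 1% × $24,160.53 = $1,449.63… (below the 25% cap of $6,040.13…)

$1,449.63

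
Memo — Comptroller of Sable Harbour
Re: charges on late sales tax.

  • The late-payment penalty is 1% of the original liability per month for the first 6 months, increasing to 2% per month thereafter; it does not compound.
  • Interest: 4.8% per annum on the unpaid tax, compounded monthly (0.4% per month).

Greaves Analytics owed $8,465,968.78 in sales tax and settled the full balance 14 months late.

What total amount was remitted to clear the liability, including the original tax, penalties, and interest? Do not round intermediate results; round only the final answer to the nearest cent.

Penalty, months 1–6: 6 × 1% × $8,465,968.78 = $507,958.13…
Penalty, months 7–14: 8 × 2% × $8,465,968.78 = $1,354,555.00…
Interest: $8,465,968.78 × ((1 + 0.004)^14 − 1) = $8,465,968.78 × 0.0574796… = $486,620.1123…
Total = $8,465,968.78 + $1,862,513.1316 + $486,620.1123… = $10,815,102.02

$10,815,102.02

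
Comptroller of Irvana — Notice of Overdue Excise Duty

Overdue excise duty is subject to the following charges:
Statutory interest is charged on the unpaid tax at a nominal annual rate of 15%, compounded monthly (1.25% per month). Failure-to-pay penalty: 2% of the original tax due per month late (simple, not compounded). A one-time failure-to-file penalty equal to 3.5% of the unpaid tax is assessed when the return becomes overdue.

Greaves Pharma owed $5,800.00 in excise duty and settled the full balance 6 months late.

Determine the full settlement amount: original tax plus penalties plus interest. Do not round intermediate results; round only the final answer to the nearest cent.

$7,147.82

Failure-to-file penalty: 3.5% × $5,800.00 = $203.00
Failure-to-pay penalty: 6 × 2% × $5,800.00 = $696.00
Interest: $5,800.00 × ((1 + 0.0125)^6 − 1) = $5,800.00 × 0.0773832… = $448.8224…
Total = $5,800.00 + $899.0000 + $448.8224… = $7,147.82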